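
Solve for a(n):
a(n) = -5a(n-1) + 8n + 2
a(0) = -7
First-order linear with linear forcing.
Homogeneous solution: a_h(n) = A·(-5)^n.
Try particular a_p(n) = pn + q. Substituting:
  pn + q = -5(p(n-1) + q) + 8n + 2.
Matching the n-coefficient: p = -5p + 8 ⇒ p = \frac{4}{3}.
Matching constants: q = 5p - 5q + 2 ⇒ q = \frac{13}{9}.
General: a(n) = A·(-5)^n + \frac{4 n}{3} + \frac{13}{9}.
Apply a(0) = -7: A + \frac{13}{9} = -7 ⇒ A = - \frac{76}{9}.
So a(n) = - \frac{76 \left(-5\right)^{n}}{9} + \frac{4 n}{3} + \frac{13}{9}.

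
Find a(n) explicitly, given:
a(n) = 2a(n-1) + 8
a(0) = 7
First-order linear non-homogeneous.
Homogeneous solution: a_h(n) = A·(2)^n.
Try constant particular solution a_p = K: K = 2K + 8 ⇒ K = -8.
General: a(n) = A·(2)^n - 8.
Apply a(0) = 7: A - 8 = 7 ⇒ A = 15.
So a(n) = 15 \cdot 2^{n} - 8.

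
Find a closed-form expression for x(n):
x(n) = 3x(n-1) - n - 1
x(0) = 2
First-order linear with linear forcing.
Homogeneous solution: x_h(n) = A·(3)^n.
Try particular x_p(n) = pn + q. Substituting:
  pn + q = 3(p(n-1) + q) - n - 1.
Matching the n-coefficient: p = 3p - 1 ⇒ p = \frac{1}{2}.
Matching constants: q = -3p + 3q - 1 ⇒ q = \frac{5}{4}.
General: x(n) = A·(3)^n + \frac{n}{2} + \frac{5}{4}.
Apply x(0) = 2: A + \frac{5}{4} = 2 ⇒ A = \frac{3}{4}.
So x(n) = \frac{3 \cdot 3^{n}}{4} + \frac{n}{2} + \frac{5}{4}.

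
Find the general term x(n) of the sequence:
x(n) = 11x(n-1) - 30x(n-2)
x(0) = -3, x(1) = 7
Characteristic equation: x² - 11x + 30 = 0, which factors as (x - (6))(x - (5)) = 0.
Roots r₁ = 6, r₂ = 5 (distinct).
General solution: x(n) = A·(6)^n + B·(5)^n.
From x(0) = -3: A + B = -3.
From x(1) = 7: 6A + 5B = 7.
Solving: A = 22, B = -25.
So x(n) = - 25 \cdot 5^{n} + 22 \cdot 6^{n}.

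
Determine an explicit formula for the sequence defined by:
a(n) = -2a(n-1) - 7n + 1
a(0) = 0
First-order linear with linear forcing.
Homogeneous solution: a_h(n) = A·(-2)^n.
Try particular a_p(n) = pn + q. Substituting:
  pn + q = -2(p(n-1) + q) - 7n + 1.
Matching the n-coefficient: p = -2p - 7 ⇒ p = - \frac{7}{3}.
Matching constants: q = 2p - 2q + 1 ⇒ q = - \frac{11}{9}.
General: a(n) = A·(-2)^n - \frac{7 n}{3} - \frac{11}{9}.
Apply a(0) = 0: A - \frac{11}{9} = 0 ⇒ A = \frac{11}{9}.
So a(n) = \frac{11 \left(-2\right)^{n}}{9} - \frac{7 n}{3} - \frac{11}{9}.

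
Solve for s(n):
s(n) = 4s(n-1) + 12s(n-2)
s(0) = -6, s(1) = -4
Characteristic equation: x² - 4x - 12 = 0, which factors as (x - (-2))(x - (6)) = 0.
Roots r₁ = -2, r₂ = 6 (distinct).
General solution: s(n) = A·(-2)^n + B·(6)^n.
From s(0) = -6: A + B = -6.
From s(1) = -4: -2A + 6B = -4.
Solving: A = -4, B = -2.
So s(n) = - 4 \left(-2\right)^{n} - 2 \cdot 6^{n}.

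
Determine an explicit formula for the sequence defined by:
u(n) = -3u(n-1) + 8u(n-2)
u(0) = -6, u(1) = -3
Characteristic equation: x² + 3x - 8 = 0.
Discriminant Δ = (-3)² + 4·(8) = 41.
Roots r₁,₂ = (-3 ± √41)/2, so r₁ = - \frac{3}{2} + \frac{\sqrt{41}}{2}, r₂ = - \frac{\sqrt{41}}{2} - \frac{3}{2}.
General solution: u(n) = A·r₁^n + B·r₂^n.
From the initial conditions, A + B = -6 and r₁A + r₂B = -3.
Since r₁ - r₂ = √41: A = (-3 - (-6)r₂)/√41 = -3 - \frac{12 \sqrt{41}}{41}, and B = -6 - A = -3 + \frac{12 \sqrt{41}}{41}.
So u(n) = \left(-3 - \frac{12 \sqrt{41}}{41}\right)\left(- \frac{3}{2} + \frac{\sqrt{41}}{2}\right)^n + \left(-3 + \frac{12 \sqrt{41}}{41}\right)\left(- \frac{\sqrt{41}}{2} - \frac{3}{2}\right)^n.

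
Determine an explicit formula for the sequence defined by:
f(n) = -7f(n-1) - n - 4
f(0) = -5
First-order linear with linear forcing.
Homogeneous solution: f_h(n) = A·(-7)^n.
Try particular f_p(n) = pn + q. Substituting:
  pn + q = -7(p(n-1) + q) - n - 4.
Matching the n-coefficient: p = -7p - 1 ⇒ p = - \frac{1}{8}.
Matching constants: q = 7p - 7q - 4 ⇒ q = - \frac{39}{64}.
General: f(n) = A·(-7)^n - \frac{n}{8} - \frac{39}{64}.
Apply f(0) = -5: A - \frac{39}{64} = -5 ⇒ A = - \frac{281}{64}.
So f(n) = - \frac{281 \left(-7\right)^{n}}{64} - \frac{n}{8} - \frac{39}{64}.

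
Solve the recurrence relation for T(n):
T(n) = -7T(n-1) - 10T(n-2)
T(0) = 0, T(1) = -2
Characteristic equation: x² + 7x + 10 = 0, which factors as (x - (-2))(x - (-5)) = 0.
Roots r₁ = -2, r₂ = -5 (distinct).
General solution: T(n) = A·(-2)^n + B·(-5)^n.
From T(0) = 0: A + B = 0.
From T(1) = -2: -2A - 5B = -2.
Solving: A = - \frac{2}{3}, B = \frac{2}{3}.
So T(n) = - \frac{2 \left(-2\right)^{n}}{3} + \frac{2 \left(-5\right)^{n}}{3}.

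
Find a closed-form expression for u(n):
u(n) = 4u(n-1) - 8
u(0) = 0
First-order linear non-homogeneous.
Homogeneous solution: u_h(n) = A·(4)^n.
Try constant particular solution u_p = K: K = 4K - 8 ⇒ K = \frac{8}{3}.
General: u(n) = A·(4)^n + \frac{8}{3}.
Apply u(0) = 0: A + \frac{8}{3} = 0 ⇒ A = - \frac{8}{3}.
So u(n) = \frac{8}{3} - \frac{8 \cdot 4^{n}}{3}.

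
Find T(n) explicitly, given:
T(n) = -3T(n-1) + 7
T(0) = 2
First-order linear non-homogeneous.
Homogeneous solution: T_h(n) = A·(-3)^n.
Try constant particular solution T_p = K: K = -3K + 7 ⇒ K = \frac{7}{4}.
General: T(n) = A·(-3)^n + \frac{7}{4}.
Apply T(0) = 2: A + \frac{7}{4} = 2 ⇒ A = \frac{1}{4}.
So T(n) = \frac{\left(-3\right)^{n}}{4} + \frac{7}{4}.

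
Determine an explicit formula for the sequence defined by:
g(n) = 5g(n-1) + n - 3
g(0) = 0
First-order linear with linear forcing.
Homogeneous solution: g_h(n) = A·(5)^n.
Try particular g_p(n) = pn + q. Substituting:
  pn + q = 5(p(n-1) + q) + n - 3.
Matching the n-coefficient: p = 5p + 1 ⇒ p = - \frac{1}{4}.
Matching constants: q = -5p + 5q - 3 ⇒ q = \frac{7}{16}.
General: g(n) = A·(5)^n - \frac{n}{4} + \frac{7}{16}.
Apply g(0) = 0: A + \frac{7}{16} = 0 ⇒ A = - \frac{7}{16}.
So g(n) = - \frac{7 \cdot 5^{n}}{16} - \frac{n}{4} + \frac{7}{16}.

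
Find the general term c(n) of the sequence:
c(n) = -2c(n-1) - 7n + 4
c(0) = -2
First-order linear with linear forcing.
Homogeneous solution: c_h(n) = A·(-2)^n.
Try particular c_p(n) = pn + q. Substituting:
  pn + q = -2(p(n-1) + q) - 7n + 4.
Matching the n-coefficient: p = -2p - 7 ⇒ p = - \frac{7}{3}.
Matching constants: q = 2p - 2q + 4 ⇒ q = - \frac{2}{9}.
General: c(n) = A·(-2)^n - \frac{7 n}{3} - \frac{2}{9}.
Apply c(0) = -2: A - \frac{2}{9} = -2 ⇒ A = - \frac{16}{9}.
So c(n) = - \frac{16 \left(-2\right)^{n}}{9} - \frac{7 n}{3} - \frac{2}{9}.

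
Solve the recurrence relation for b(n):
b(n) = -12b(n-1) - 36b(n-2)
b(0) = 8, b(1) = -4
Characteristic equation: x² + 12x + 36 = 0, which is (x - (-6))².
Repeated root r = -6.
General solution: b(n) = (A + Bn)·(-6)^n.
From b(0) = 8: A = 8.
From b(1) = -4: (A + B)·(-6) = -4 ⇒ B = - \frac{22}{3}.
So b(n) = \left(8 - \frac{22 n}{3}\right) \cdot (-6)^n.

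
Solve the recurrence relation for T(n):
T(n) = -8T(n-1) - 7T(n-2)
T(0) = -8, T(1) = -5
Characteristic equation: x² + 8x + 7 = 0, which factors as (x - (-7))(x - (-1)) = 0.
Roots r₁ = -7, r₂ = -1 (distinct).
General solution: T(n) = A·(-7)^n + B·(-1)^n.
From T(0) = -8: A + B = -8.
From T(1) = -5: -7A - B = -5.
Solving: A = \frac{13}{6}, B = - \frac{61}{6}.
So T(n) = - \frac{61 \left(-1\right)^{n}}{6} + \frac{13 \left(-7\right)^{n}}{6}.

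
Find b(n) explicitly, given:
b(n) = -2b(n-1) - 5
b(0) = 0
First-order linear non-homogeneous.
Homogeneous solution: b_h(n) = A·(-2)^n.
Try constant particular solution b_p = K: K = -2K - 5 ⇒ K = - \frac{5}{3}.
General: b(n) = A·(-2)^n - \frac{5}{3}.
Apply b(0) = 0: A - \frac{5}{3} = 0 ⇒ A = \frac{5}{3}.
So b(n) = \frac{5 \left(-2\right)^{n}}{3} - \frac{5}{3}.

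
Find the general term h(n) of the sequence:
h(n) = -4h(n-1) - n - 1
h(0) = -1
First-order linear with linear forcing.
Homogeneous solution: h_h(n) = A·(-4)^n.
Try particular h_p(n) = pn + q. Substituting:
  pn + q = -4(p(n-1) + q) - n - 1.
Matching the n-coefficient: p = -4p - 1 ⇒ p = - \frac{1}{5}.
Matching constants: q = 4p - 4q - 1 ⇒ q = - \frac{9}{25}.
General: h(n) = A·(-4)^n - \frac{n}{5} - \frac{9}{25}.
Apply h(0) = -1: A - \frac{9}{25} = -1 ⇒ A = - \frac{16}{25}.
So h(n) = - \frac{16 \left(-4\right)^{n}}{25} - \frac{n}{5} - \frac{9}{25}.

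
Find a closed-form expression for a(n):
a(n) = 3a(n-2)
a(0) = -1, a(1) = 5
Characteristic equation: x² - 3 = 0.
Discriminant Δ = (0)² + 4·(3) = 12.
Roots r₁,₂ = (0 ± √12)/2, so r₁ = \sqrt{3}, r₂ = - \sqrt{3}.
General solution: a(n) = A·r₁^n + B·r₂^n.
From the initial conditions, A + B = -1 and r₁A + r₂B = 5.
Since r₁ - r₂ = √12: A = (5 - (-1)r₂)/√12 = - \frac{1}{2} + \frac{5 \sqrt{3}}{6}, and B = -1 - A = - \frac{5 \sqrt{3}}{6} - \frac{1}{2}.
So a(n) = \left(- \frac{1}{2} + \frac{5 \sqrt{3}}{6}\right)\left(\sqrt{3}\right)^n + \left(- \frac{5 \sqrt{3}}{6} - \frac{1}{2}\right)\left(- \sqrt{3}\right)^n.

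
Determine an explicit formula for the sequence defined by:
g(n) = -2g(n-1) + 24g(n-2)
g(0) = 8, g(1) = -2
Characteristic equation: x² + 2x - 24 = 0, which factors as (x - (4))(x - (-6)) = 0.
Roots r₁ = 4, r₂ = -6 (distinct).
General solution: g(n) = A·(4)^n + B·(-6)^n.
From g(0) = 8: A + B = 8.
From g(1) = -2: 4A - 6B = -2.
Solving: A = \frac{23}{5}, B = \frac{17}{5}.
So g(n) = \frac{17 \left(-6\right)^{n}}{5} + \frac{23 \cdot 4^{n}}{5}.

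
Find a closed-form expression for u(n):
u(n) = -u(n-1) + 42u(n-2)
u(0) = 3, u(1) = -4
Characteristic equation: x² + x - 42 = 0, which factors as (x - (-7))(x - (6)) = 0.
Roots r₁ = -7, r₂ = 6 (distinct).
General solution: u(n) = A·(-7)^n + B·(6)^n.
From u(0) = 3: A + B = 3.
From u(1) = -4: -7A + 6B = -4.
Solving: A = \frac{22}{13}, B = \frac{17}{13}.
So u(n) = \frac{22 \left(-7\right)^{n}}{13} + \frac{17 \cdot 6^{n}}{13}.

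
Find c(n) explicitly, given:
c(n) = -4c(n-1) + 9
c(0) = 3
First-order linear non-homogeneous.
Homogeneous solution: c_h(n) = A·(-4)^n.
Try constant particular solution c_p = K: K = -4K + 9 ⇒ K = \frac{9}{5}.
General: c(n) = A·(-4)^n + \frac{9}{5}.
Apply c(0) = 3: A + \frac{9}{5} = 3 ⇒ A = \frac{6}{5}.
So c(n) = \frac{6 \left(-4\right)^{n}}{5} + \frac{9}{5}.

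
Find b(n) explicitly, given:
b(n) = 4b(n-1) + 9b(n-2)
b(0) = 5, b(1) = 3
Characteristic equation: x² - 4x - 9 = 0.
Discriminant Δ = (4)² + 4·(9) = 52.
Roots r₁,₂ = (4 ± √52)/2, so r₁ = 2 + \sqrt{13}, r₂ = 2 - \sqrt{13}.
General solution: b(n) = A·r₁^n + B·r₂^n.
From the initial conditions, A + B = 5 and r₁A + r₂B = 3.
Since r₁ - r₂ = √52: A = (3 - (5)r₂)/√52 = \frac{5}{2} - \frac{7 \sqrt{13}}{26}, and B = 5 - A = \frac{7 \sqrt{13}}{26} + \frac{5}{2}.
So b(n) = \left(\frac{5}{2} - \frac{7 \sqrt{13}}{26}\right)\left(2 + \sqrt{13}\right)^n + \left(\frac{7 \sqrt{13}}{26} + \frac{5}{2}\right)\left(2 - \sqrt{13}\right)^n.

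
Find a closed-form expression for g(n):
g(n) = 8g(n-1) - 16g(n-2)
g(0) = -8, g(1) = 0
Characteristic equation: x² - 8x + 16 = 0, which is (x - (4))².
Repeated root r = 4.
General solution: g(n) = (A + Bn)·(4)^n.
From g(0) = -8: A = -8.
From g(1) = 0: (A + B)·(4) = 0 ⇒ B = 8.
So g(n) = \left(8 n - 8\right) \cdot (4)^n.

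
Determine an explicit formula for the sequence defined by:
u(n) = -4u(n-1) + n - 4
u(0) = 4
First-order linear with linear forcing.
Homogeneous solution: u_h(n) = A·(-4)^n.
Try particular u_p(n) = pn + q. Substituting:
  pn + q = -4(p(n-1) + q) + n - 4.
Matching the n-coefficient: p = -4p + 1 ⇒ p = \frac{1}{5}.
Matching constants: q = 4p - 4q - 4 ⇒ q = - \frac{16}{25}.
General: u(n) = A·(-4)^n + \frac{n}{5} - \frac{16}{25}.
Apply u(0) = 4: A - \frac{16}{25} = 4 ⇒ A = \frac{116}{25}.
So u(n) = \frac{116 \left(-4\right)^{n}}{25} + \frac{n}{5} - \frac{16}{25}.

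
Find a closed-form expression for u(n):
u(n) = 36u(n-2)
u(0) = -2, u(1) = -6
Characteristic equation: x² - 36 = 0, which factors as (x - (-6))(x - (6)) = 0.
Roots r₁ = -6, r₂ = 6 (distinct).
General solution: u(n) = A·(-6)^n + B·(6)^n.
From u(0) = -2: A + B = -2.
From u(1) = -6: -6A + 6B = -6.
Solving: A = - \frac{1}{2}, B = - \frac{3}{2}.
So u(n) = - \frac{\left(-6\right)^{n}}{2} - \frac{3 \cdot 6^{n}}{2}.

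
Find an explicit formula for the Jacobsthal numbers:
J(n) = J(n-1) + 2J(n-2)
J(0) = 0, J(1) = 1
This is the Jacobsthal sequence.
Characteristic equation: x² - x - 2 = 0; roots r₁ = 2, r₂ = -1.
General: J(n) = A·r₁^n + B·r₂^n. Solving with J(0)=0, J(1)=1 gives A = \frac{1}{3}, B = - \frac{1}{3}.
So J(n) = - \frac{\left(-1\right)^{n}}{3} + \frac{2^{n}}{3}.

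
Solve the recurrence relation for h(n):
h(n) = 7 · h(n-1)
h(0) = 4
Pure geometric recurrence with ratio 7.
By induction h(n) = h(0) · (7)^n = 4 \cdot 7^{n}.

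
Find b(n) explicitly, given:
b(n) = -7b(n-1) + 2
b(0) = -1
First-order linear non-homogeneous.
Homogeneous solution: b_h(n) = A·(-7)^n.
Try constant particular solution b_p = K: K = -7K + 2 ⇒ K = \frac{1}{4}.
General: b(n) = A·(-7)^n + \frac{1}{4}.
Apply b(0) = -1: A + \frac{1}{4} = -1 ⇒ A = - \frac{5}{4}.
So b(n) = \frac{1}{4} - \frac{5 \left(-7\right)^{n}}{4}.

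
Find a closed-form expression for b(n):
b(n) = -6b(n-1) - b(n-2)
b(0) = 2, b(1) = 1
Characteristic equation: x² + 6x + 1 = 0.
Discriminant Δ = (-6)² + 4·(-1) = 32.
Roots r₁,₂ = (-6 ± √32)/2, so r₁ = -3 + 2 \sqrt{2}, r₂ = -3 - 2 \sqrt{2}.
General solution: b(n) = A·r₁^n + B·r₂^n.
From the initial conditions, A + B = 2 and r₁A + r₂B = 1.
Since r₁ - r₂ = √32: A = (1 - (2)r₂)/√32 = 1 + \frac{7 \sqrt{2}}{8}, and B = 2 - A = 1 - \frac{7 \sqrt{2}}{8}.
So b(n) = \left(1 + \frac{7 \sqrt{2}}{8}\right)\left(-3 + 2 \sqrt{2}\right)^n + \left(1 - \frac{7 \sqrt{2}}{8}\right)\left(-3 - 2 \sqrt{2}\right)^n.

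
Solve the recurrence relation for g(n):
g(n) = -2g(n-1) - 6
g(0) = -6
First-order linear non-homogeneous.
Homogeneous solution: g_h(n) = A·(-2)^n.
Try constant particular solution g_p = K: K = -2K - 6 ⇒ K = -2.
General: g(n) = A·(-2)^n - 2.
Apply g(0) = -6: A - 2 = -6 ⇒ A = -4.
So g(n) = - 4 \left(-2\right)^{n} - 2.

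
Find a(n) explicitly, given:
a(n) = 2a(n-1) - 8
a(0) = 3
First-order linear non-homogeneous.
Homogeneous solution: a_h(n) = A·(2)^n.
Try constant particular solution a_p = K: K = 2K - 8 ⇒ K = 8.
General: a(n) = A·(2)^n + 8.
Apply a(0) = 3: A + 8 = 3 ⇒ A = -5.
So a(n) = 8 - 5 \cdot 2^{n}.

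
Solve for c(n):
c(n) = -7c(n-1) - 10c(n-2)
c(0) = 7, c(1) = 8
Characteristic equation: x² + 7x + 10 = 0, which factors as (x - (-5))(x - (-2)) = 0.
Roots r₁ = -5, r₂ = -2 (distinct).
General solution: c(n) = A·(-5)^n + B·(-2)^n.
From c(0) = 7: A + B = 7.
From c(1) = 8: -5A - 2B = 8.
Solving: A = - \frac{22}{3}, B = \frac{43}{3}.
So c(n) = \frac{43 \left(-2\right)^{n}}{3} - \frac{22 \left(-5\right)^{n}}{3}.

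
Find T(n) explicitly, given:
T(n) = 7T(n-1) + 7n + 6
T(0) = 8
First-order linear with linear forcing.
Homogeneous solution: T_h(n) = A·(7)^n.
Try particular T_p(n) = pn + q. Substituting:
  pn + q = 7(p(n-1) + q) + 7n + 6.
Matching the n-coefficient: p = 7p + 7 ⇒ p = - \frac{7}{6}.
Matching constants: q = -7p + 7q + 6 ⇒ q = - \frac{85}{36}.
General: T(n) = A·(7)^n - \frac{7 n}{6} - \frac{85}{36}.
Apply T(0) = 8: A - \frac{85}{36} = 8 ⇒ A = \frac{373}{36}.
So T(n) = \frac{373 \cdot 7^{n}}{36} - \frac{7 n}{6} - \frac{85}{36}.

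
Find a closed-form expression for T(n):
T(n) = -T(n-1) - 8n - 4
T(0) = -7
First-order linear with linear forcing.
Homogeneous solution: T_h(n) = A·(-1)^n.
Try particular T_p(n) = pn + q. Substituting:
  pn + q = -(p(n-1) + q) - 8n - 4.
Matching the n-coefficient: p = -p - 8 ⇒ p = -4.
Matching constants: q = p - q - 4 ⇒ q = -4.
General: T(n) = A·(-1)^n - 4 n - 4.
Apply T(0) = -7: A - 4 = -7 ⇒ A = -3.
So T(n) = - 3 \left(-1\right)^{n} - 4 n - 4.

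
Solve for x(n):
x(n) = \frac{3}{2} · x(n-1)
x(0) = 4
Pure geometric recurrence with ratio \frac{3}{2}.
By induction x(n) = x(0) · (\frac{3}{2})^n = 4 \left(\frac{3}{2}\right)^{n}.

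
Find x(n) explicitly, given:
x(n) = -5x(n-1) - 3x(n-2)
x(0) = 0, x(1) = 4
Characteristic equation: x² + 5x + 3 = 0.
Discriminant Δ = (-5)² + 4·(-3) = 13.
Roots r₁,₂ = (-5 ± √13)/2, so r₁ = - \frac{5}{2} + \frac{\sqrt{13}}{2}, r₂ = - \frac{5}{2} - \frac{\sqrt{13}}{2}.
General solution: x(n) = A·r₁^n + B·r₂^n.
From the initial conditions, A + B = 0 and r₁A + r₂B = 4.
Since r₁ - r₂ = √13: A = (4 - (0)r₂)/√13 = \frac{4 \sqrt{13}}{13}, and B = 0 - A = - \frac{4 \sqrt{13}}{13}.
So x(n) = \left(\frac{4 \sqrt{13}}{13}\right)\left(- \frac{5}{2} + \frac{\sqrt{13}}{2}\right)^n + \left(- \frac{4 \sqrt{13}}{13}\right)\left(- \frac{5}{2} - \frac{\sqrt{13}}{2}\right)^n.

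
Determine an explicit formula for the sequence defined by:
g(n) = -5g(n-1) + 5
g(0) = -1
First-order linear non-homogeneous.
Homogeneous solution: g_h(n) = A·(-5)^n.
Try constant particular solution g_p = K: K = -5K + 5 ⇒ K = \frac{5}{6}.
General: g(n) = A·(-5)^n + \frac{5}{6}.
Apply g(0) = -1: A + \frac{5}{6} = -1 ⇒ A = - \frac{11}{6}.
So g(n) = \frac{5}{6} - \frac{11 \left(-5\right)^{n}}{6}.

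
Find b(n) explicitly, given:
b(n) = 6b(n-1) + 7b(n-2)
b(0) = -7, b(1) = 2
Characteristic equation: x² - 6x - 7 = 0, which factors as (x - (-1))(x - (7)) = 0.
Roots r₁ = -1, r₂ = 7 (distinct).
General solution: b(n) = A·(-1)^n + B·(7)^n.
From b(0) = -7: A + B = -7.
From b(1) = 2: -A + 7B = 2.
Solving: A = - \frac{51}{8}, B = - \frac{5}{8}.
So b(n) = - \frac{51 \left(-1\right)^{n}}{8} - \frac{5 \cdot 7^{n}}{8}.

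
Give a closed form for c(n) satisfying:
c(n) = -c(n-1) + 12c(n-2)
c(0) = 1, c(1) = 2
Characteristic equation: x² + x - 12 = 0, which factors as (x - (3))(x - (-4)) = 0.
Roots r₁ = 3, r₂ = -4 (distinct).
General solution: c(n) = A·(3)^n + B·(-4)^n.
From c(0) = 1: A + B = 1.
From c(1) = 2: 3A - 4B = 2.
Solving: A = \frac{6}{7}, B = \frac{1}{7}.
So c(n) = \frac{\left(-4\right)^{n}}{7} + \frac{6 \cdot 3^{n}}{7}.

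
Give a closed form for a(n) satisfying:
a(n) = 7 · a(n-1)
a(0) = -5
Pure geometric recurrence with ratio 7.
By induction a(n) = a(0) · (7)^n = - 5 \cdot 7^{n}.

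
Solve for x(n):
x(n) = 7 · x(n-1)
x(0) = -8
Pure geometric recurrence with ratio 7.
By induction x(n) = x(0) · (7)^n = - 8 \cdot 7^{n}.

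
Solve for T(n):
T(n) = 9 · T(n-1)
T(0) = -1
Pure geometric recurrence with ratio 9.
By induction T(n) = T(0) · (9)^n = - 9^{n}.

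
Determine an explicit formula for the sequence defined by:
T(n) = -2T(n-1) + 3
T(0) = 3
First-order linear non-homogeneous.
Homogeneous solution: T_h(n) = A·(-2)^n.
Try constant particular solution T_p = K: K = -2K + 3 ⇒ K = 1.
General: T(n) = A·(-2)^n + 1.
Apply T(0) = 3: A + 1 = 3 ⇒ A = 2.
So T(n) = 2 \left(-2\right)^{n} + 1.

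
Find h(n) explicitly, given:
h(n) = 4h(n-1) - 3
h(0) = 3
First-order linear non-homogeneous.
Homogeneous solution: h_h(n) = A·(4)^n.
Try constant particular solution h_p = K: K = 4K - 3 ⇒ K = 1.
General: h(n) = A·(4)^n + 1.
Apply h(0) = 3: A + 1 = 3 ⇒ A = 2.
So h(n) = 2 \cdot 4^{n} + 1.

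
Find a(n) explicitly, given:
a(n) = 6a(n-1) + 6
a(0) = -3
First-order linear non-homogeneous.
Homogeneous solution: a_h(n) = A·(6)^n.
Try constant particular solution a_p = K: K = 6K + 6 ⇒ K = - \frac{6}{5}.
General: a(n) = A·(6)^n - \frac{6}{5}.
Apply a(0) = -3: A - \frac{6}{5} = -3 ⇒ A = - \frac{9}{5}.
So a(n) = - \frac{9 \cdot 6^{n}}{5} - \frac{6}{5}.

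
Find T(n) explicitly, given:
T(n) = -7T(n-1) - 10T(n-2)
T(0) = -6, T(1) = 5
Characteristic equation: x² + 7x + 10 = 0, which factors as (x - (-5))(x - (-2)) = 0.
Roots r₁ = -5, r₂ = -2 (distinct).
General solution: T(n) = A·(-5)^n + B·(-2)^n.
From T(0) = -6: A + B = -6.
From T(1) = 5: -5A - 2B = 5.
Solving: A = \frac{7}{3}, B = - \frac{25}{3}.
So T(n) = - \frac{25 \left(-2\right)^{n}}{3} + \frac{7 \left(-5\right)^{n}}{3}.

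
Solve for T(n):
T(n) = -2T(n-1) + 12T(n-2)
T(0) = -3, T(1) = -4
Characteristic equation: x² + 2x - 12 = 0.
Discriminant Δ = (-2)² + 4·(12) = 52.
Roots r₁,₂ = (-2 ± √52)/2, so r₁ = -1 + \sqrt{13}, r₂ = - \sqrt{13} - 1.
General solution: T(n) = A·r₁^n + B·r₂^n.
From the initial conditions, A + B = -3 and r₁A + r₂B = -4.
Since r₁ - r₂ = √52: A = (-4 - (-3)r₂)/√52 = - \frac{3}{2} - \frac{7 \sqrt{13}}{26}, and B = -3 - A = - \frac{3}{2} + \frac{7 \sqrt{13}}{26}.
So T(n) = \left(- \frac{3}{2} - \frac{7 \sqrt{13}}{26}\right)\left(-1 + \sqrt{13}\right)^n + \left(- \frac{3}{2} + \frac{7 \sqrt{13}}{26}\right)\left(- \sqrt{13} - 1\right)^n.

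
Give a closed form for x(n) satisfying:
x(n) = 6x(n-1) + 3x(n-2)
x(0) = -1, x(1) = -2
Characteristic equation: x² - 6x - 3 = 0.
Discriminant Δ = (6)² + 4·(3) = 48.
Roots r₁,₂ = (6 ± √48)/2, so r₁ = 3 + 2 \sqrt{3}, r₂ = 3 - 2 \sqrt{3}.
General solution: x(n) = A·r₁^n + B·r₂^n.
From the initial conditions, A + B = -1 and r₁A + r₂B = -2.
Since r₁ - r₂ = √48: A = (-2 - (-1)r₂)/√48 = - \frac{1}{2} + \frac{\sqrt{3}}{12}, and B = -1 - A = - \frac{1}{2} - \frac{\sqrt{3}}{12}.
So x(n) = \left(- \frac{1}{2} + \frac{\sqrt{3}}{12}\right)\left(3 + 2 \sqrt{3}\right)^n + \left(- \frac{1}{2} - \frac{\sqrt{3}}{12}\right)\left(3 - 2 \sqrt{3}\right)^n.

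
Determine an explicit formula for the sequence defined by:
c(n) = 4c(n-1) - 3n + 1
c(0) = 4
First-order linear with linear forcing.
Homogeneous solution: c_h(n) = A·(4)^n.
Try particular c_p(n) = pn + q. Substituting:
  pn + q = 4(p(n-1) + q) - 3n + 1.
Matching the n-coefficient: p = 4p - 3 ⇒ p = 1.
Matching constants: q = -4p + 4q + 1 ⇒ q = 1.
General: c(n) = A·(4)^n + n + 1.
Apply c(0) = 4: A + 1 = 4 ⇒ A = 3.
So c(n) = 3 \cdot 4^{n} + n + 1.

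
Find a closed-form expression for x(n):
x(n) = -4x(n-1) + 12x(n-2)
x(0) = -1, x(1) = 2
Characteristic equation: x² + 4x - 12 = 0, which factors as (x - (-6))(x - (2)) = 0.
Roots r₁ = -6, r₂ = 2 (distinct).
General solution: x(n) = A·(-6)^n + B·(2)^n.
From x(0) = -1: A + B = -1.
From x(1) = 2: -6A + 2B = 2.
Solving: A = - \frac{1}{2}, B = - \frac{1}{2}.
So x(n) = - \frac{\left(-6\right)^{n}}{2} - \frac{2^{n}}{2}.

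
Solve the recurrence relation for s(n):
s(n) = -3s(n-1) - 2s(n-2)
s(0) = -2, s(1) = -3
Characteristic equation: x² + 3x + 2 = 0, which factors as (x - (-1))(x - (-2)) = 0.
Roots r₁ = -1, r₂ = -2 (distinct).
General solution: s(n) = A·(-1)^n + B·(-2)^n.
From s(0) = -2: A + B = -2.
From s(1) = -3: -A - 2B = -3.
Solving: A = -7, B = 5.
So s(n) = - 7 \left(-1\right)^{n} + 5 \left(-2\right)^{n}.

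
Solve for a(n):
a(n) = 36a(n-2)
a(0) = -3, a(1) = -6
Characteristic equation: x² - 36 = 0, which factors as (x - (6))(x - (-6)) = 0.
Roots r₁ = 6, r₂ = -6 (distinct).
General solution: a(n) = A·(6)^n + B·(-6)^n.
From a(0) = -3: A + B = -3.
From a(1) = -6: 6A - 6B = -6.
Solving: A = -2, B = -1.
So a(n) = - \left(-6\right)^{n} - 2 \cdot 6^{n}.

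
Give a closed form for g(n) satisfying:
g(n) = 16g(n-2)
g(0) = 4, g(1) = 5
Characteristic equation: x² - 16 = 0, which factors as (x - (-4))(x - (4)) = 0.
Roots r₁ = -4, r₂ = 4 (distinct).
General solution: g(n) = A·(-4)^n + B·(4)^n.
From g(0) = 4: A + B = 4.
From g(1) = 5: -4A + 4B = 5.
Solving: A = \frac{11}{8}, B = \frac{21}{8}.
So g(n) = \frac{11 \left(-4\right)^{n}}{8} + \frac{21 \cdot 4^{n}}{8}.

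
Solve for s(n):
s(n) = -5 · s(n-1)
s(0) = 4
Pure geometric recurrence with ratio -5.
By induction s(n) = s(0) · (-5)^n = 4 \left(-5\right)^{n}.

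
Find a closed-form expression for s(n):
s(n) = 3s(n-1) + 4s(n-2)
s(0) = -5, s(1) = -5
Characteristic equation: x² - 3x - 4 = 0, which factors as (x - (4))(x - (-1)) = 0.
Roots r₁ = 4, r₂ = -1 (distinct).
General solution: s(n) = A·(4)^n + B·(-1)^n.
From s(0) = -5: A + B = -5.
From s(1) = -5: 4A - B = -5.
Solving: A = -2, B = -3.
So s(n) = - 3 \left(-1\right)^{n} - 2 \cdot 4^{n}.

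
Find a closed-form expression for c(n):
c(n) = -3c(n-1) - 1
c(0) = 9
First-order linear non-homogeneous.
Homogeneous solution: c_h(n) = A·(-3)^n.
Try constant particular solution c_p = K: K = -3K - 1 ⇒ K = - \frac{1}{4}.
General: c(n) = A·(-3)^n - \frac{1}{4}.
Apply c(0) = 9: A - \frac{1}{4} = 9 ⇒ A = \frac{37}{4}.
So c(n) = \frac{37 \left(-3\right)^{n}}{4} - \frac{1}{4}.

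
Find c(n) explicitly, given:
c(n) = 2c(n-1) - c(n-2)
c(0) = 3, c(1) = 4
Characteristic equation: x² - 2x + 1 = 0, which is (x - (1))².
Repeated root r = 1.
General solution: c(n) = (A + Bn)·(1)^n.
From c(0) = 3: A = 3.
From c(1) = 4: (A + B)·(1) = 4 ⇒ B = 1.
So c(n) = \left(n + 3\right) \cdot (1)^n.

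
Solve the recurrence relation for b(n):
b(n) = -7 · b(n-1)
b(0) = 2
Pure geometric recurrence with ratio -7.
By induction b(n) = b(0) · (-7)^n = 2 \left(-7\right)^{n}.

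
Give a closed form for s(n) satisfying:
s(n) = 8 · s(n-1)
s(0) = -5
Pure geometric recurrence with ratio 8.
By induction s(n) = s(0) · (8)^n = - 5 \cdot 8^{n}.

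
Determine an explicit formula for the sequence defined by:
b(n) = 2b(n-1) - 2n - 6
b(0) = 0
First-order linear with linear forcing.
Homogeneous solution: b_h(n) = A·(2)^n.
Try particular b_p(n) = pn + q. Substituting:
  pn + q = 2(p(n-1) + q) - 2n - 6.
Matching the n-coefficient: p = 2p - 2 ⇒ p = 2.
Matching constants: q = -2p + 2q - 6 ⇒ q = 10.
General: b(n) = A·(2)^n + 2 n + 10.
Apply b(0) = 0: A + 10 = 0 ⇒ A = -10.
So b(n) = - 10 \cdot 2^{n} + 2 n + 10.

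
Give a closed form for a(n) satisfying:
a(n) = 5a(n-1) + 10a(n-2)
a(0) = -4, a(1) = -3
Characteristic equation: x² - 5x - 10 = 0.
Discriminant Δ = (5)² + 4·(10) = 65.
Roots r₁,₂ = (5 ± √65)/2, so r₁ = \frac{5}{2} + \frac{\sqrt{65}}{2}, r₂ = \frac{5}{2} - \frac{\sqrt{65}}{2}.
General solution: a(n) = A·r₁^n + B·r₂^n.
From the initial conditions, A + B = -4 and r₁A + r₂B = -3.
Since r₁ - r₂ = √65: A = (-3 - (-4)r₂)/√65 = -2 + \frac{7 \sqrt{65}}{65}, and B = -4 - A = -2 - \frac{7 \sqrt{65}}{65}.
So a(n) = \left(-2 + \frac{7 \sqrt{65}}{65}\right)\left(\frac{5}{2} + \frac{\sqrt{65}}{2}\right)^n + \left(-2 - \frac{7 \sqrt{65}}{65}\right)\left(\frac{5}{2} - \frac{\sqrt{65}}{2}\right)^n.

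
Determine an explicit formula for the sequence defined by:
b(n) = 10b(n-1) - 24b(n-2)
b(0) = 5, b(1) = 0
Characteristic equation: x² - 10x + 24 = 0, which factors as (x - (6))(x - (4)) = 0.
Roots r₁ = 6, r₂ = 4 (distinct).
General solution: b(n) = A·(6)^n + B·(4)^n.
From b(0) = 5: A + B = 5.
From b(1) = 0: 6A + 4B = 0.
Solving: A = -10, B = 15.
So b(n) = 15 \cdot 4^{n} - 10 \cdot 6^{n}.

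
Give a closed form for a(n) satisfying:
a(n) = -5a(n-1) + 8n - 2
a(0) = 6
First-order linear with linear forcing.
Homogeneous solution: a_h(n) = A·(-5)^n.
Try particular a_p(n) = pn + q. Substituting:
  pn + q = -5(p(n-1) + q) + 8n - 2.
Matching the n-coefficient: p = -5p + 8 ⇒ p = \frac{4}{3}.
Matching constants: q = 5p - 5q - 2 ⇒ q = \frac{7}{9}.
General: a(n) = A·(-5)^n + \frac{4 n}{3} + \frac{7}{9}.
Apply a(0) = 6: A + \frac{7}{9} = 6 ⇒ A = \frac{47}{9}.
So a(n) = \frac{47 \left(-5\right)^{n}}{9} + \frac{4 n}{3} + \frac{7}{9}.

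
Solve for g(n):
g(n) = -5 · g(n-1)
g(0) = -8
Pure geometric recurrence with ratio -5.
By induction g(n) = g(0) · (-5)^n = - 8 \left(-5\right)^{n}.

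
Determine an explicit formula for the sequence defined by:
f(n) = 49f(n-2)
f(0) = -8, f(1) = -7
Characteristic equation: x² - 49 = 0, which factors as (x - (-7))(x - (7)) = 0.
Roots r₁ = -7, r₂ = 7 (distinct).
General solution: f(n) = A·(-7)^n + B·(7)^n.
From f(0) = -8: A + B = -8.
From f(1) = -7: -7A + 7B = -7.
Solving: A = - \frac{7}{2}, B = - \frac{9}{2}.
So f(n) = - \frac{7 \left(-7\right)^{n}}{2} - \frac{9 \cdot 7^{n}}{2}.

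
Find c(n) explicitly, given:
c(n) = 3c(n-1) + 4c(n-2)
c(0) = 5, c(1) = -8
Characteristic equation: x² - 3x - 4 = 0, which factors as (x - (-1))(x - (4)) = 0.
Roots r₁ = -1, r₂ = 4 (distinct).
General solution: c(n) = A·(-1)^n + B·(4)^n.
From c(0) = 5: A + B = 5.
From c(1) = -8: -A + 4B = -8.
Solving: A = \frac{28}{5}, B = - \frac{3}{5}.
So c(n) = \frac{28 \left(-1\right)^{n}}{5} - \frac{3 \cdot 4^{n}}{5}.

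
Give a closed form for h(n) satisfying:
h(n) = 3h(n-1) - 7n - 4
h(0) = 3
First-order linear with linear forcing.
Homogeneous solution: h_h(n) = A·(3)^n.
Try particular h_p(n) = pn + q. Substituting:
  pn + q = 3(p(n-1) + q) - 7n - 4.
Matching the n-coefficient: p = 3p - 7 ⇒ p = \frac{7}{2}.
Matching constants: q = -3p + 3q - 4 ⇒ q = \frac{29}{4}.
General: h(n) = A·(3)^n + \frac{7 n}{2} + \frac{29}{4}.
Apply h(0) = 3: A + \frac{29}{4} = 3 ⇒ A = - \frac{17}{4}.
So h(n) = - \frac{17 \cdot 3^{n}}{4} + \frac{7 n}{2} + \frac{29}{4}.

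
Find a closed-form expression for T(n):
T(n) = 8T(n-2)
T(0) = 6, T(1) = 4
Characteristic equation: x² - 8 = 0.
Discriminant Δ = (0)² + 4·(8) = 32.
Roots r₁,₂ = (0 ± √32)/2, so r₁ = 2 \sqrt{2}, r₂ = - 2 \sqrt{2}.
General solution: T(n) = A·r₁^n + B·r₂^n.
From the initial conditions, A + B = 6 and r₁A + r₂B = 4.
Since r₁ - r₂ = √32: A = (4 - (6)r₂)/√32 = \frac{\sqrt{2}}{2} + 3, and B = 6 - A = 3 - \frac{\sqrt{2}}{2}.
So T(n) = \left(\frac{\sqrt{2}}{2} + 3\right)\left(2 \sqrt{2}\right)^n + \left(3 - \frac{\sqrt{2}}{2}\right)\left(- 2 \sqrt{2}\right)^n.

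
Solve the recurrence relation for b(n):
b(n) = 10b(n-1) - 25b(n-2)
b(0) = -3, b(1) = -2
Characteristic equation: x² - 10x + 25 = 0, which is (x - (5))².
Repeated root r = 5.
General solution: b(n) = (A + Bn)·(5)^n.
From b(0) = -3: A = -3.
From b(1) = -2: (A + B)·(5) = -2 ⇒ B = \frac{13}{5}.
So b(n) = \left(\frac{13 n}{5} - 3\right) \cdot (5)^n.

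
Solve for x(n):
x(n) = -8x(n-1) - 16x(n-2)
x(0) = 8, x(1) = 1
Characteristic equation: x² + 8x + 16 = 0, which is (x - (-4))².
Repeated root r = -4.
General solution: x(n) = (A + Bn)·(-4)^n.
From x(0) = 8: A = 8.
From x(1) = 1: (A + B)·(-4) = 1 ⇒ B = - \frac{33}{4}.
So x(n) = \left(8 - \frac{33 n}{4}\right) \cdot (-4)^n.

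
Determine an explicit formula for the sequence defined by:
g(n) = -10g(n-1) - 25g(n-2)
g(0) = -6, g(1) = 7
Characteristic equation: x² + 10x + 25 = 0, which is (x - (-5))².
Repeated root r = -5.
General solution: g(n) = (A + Bn)·(-5)^n.
From g(0) = -6: A = -6.
From g(1) = 7: (A + B)·(-5) = 7 ⇒ B = \frac{23}{5}.
So g(n) = \left(\frac{23 n}{5} - 6\right) \cdot (-5)^n.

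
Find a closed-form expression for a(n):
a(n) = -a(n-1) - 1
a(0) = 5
First-order linear non-homogeneous.
Homogeneous solution: a_h(n) = A·(-1)^n.
Try constant particular solution a_p = K: K = -K - 1 ⇒ K = - \frac{1}{2}.
General: a(n) = A·(-1)^n - \frac{1}{2}.
Apply a(0) = 5: A - \frac{1}{2} = 5 ⇒ A = \frac{11}{2}.
So a(n) = \frac{11 \left(-1\right)^{n}}{2} - \frac{1}{2}.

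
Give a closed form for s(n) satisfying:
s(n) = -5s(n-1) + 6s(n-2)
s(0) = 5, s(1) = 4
Characteristic equation: x² + 5x - 6 = 0, which factors as (x - (1))(x - (-6)) = 0.
Roots r₁ = 1, r₂ = -6 (distinct).
General solution: s(n) = A·(1)^n + B·(-6)^n.
From s(0) = 5: A + B = 5.
From s(1) = 4: A - 6B = 4.
Solving: A = \frac{34}{7}, B = \frac{1}{7}.
So s(n) = \frac{\left(-6\right)^{n}}{7} + \frac{34}{7}.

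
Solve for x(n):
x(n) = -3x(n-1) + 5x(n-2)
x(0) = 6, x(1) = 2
Characteristic equation: x² + 3x - 5 = 0.
Discriminant Δ = (-3)² + 4·(5) = 29.
Roots r₁,₂ = (-3 ± √29)/2, so r₁ = - \frac{3}{2} + \frac{\sqrt{29}}{2}, r₂ = - \frac{\sqrt{29}}{2} - \frac{3}{2}.
General solution: x(n) = A·r₁^n + B·r₂^n.
From the initial conditions, A + B = 6 and r₁A + r₂B = 2.
Since r₁ - r₂ = √29: A = (2 - (6)r₂)/√29 = \frac{11 \sqrt{29}}{29} + 3, and B = 6 - A = 3 - \frac{11 \sqrt{29}}{29}.
So x(n) = \left(\frac{11 \sqrt{29}}{29} + 3\right)\left(- \frac{3}{2} + \frac{\sqrt{29}}{2}\right)^n + \left(3 - \frac{11 \sqrt{29}}{29}\right)\left(- \frac{\sqrt{29}}{2} - \frac{3}{2}\right)^n.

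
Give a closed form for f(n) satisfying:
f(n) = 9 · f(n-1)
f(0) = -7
Pure geometric recurrence with ratio 9.
By induction f(n) = f(0) · (9)^n = - 7 \cdot 9^{n}.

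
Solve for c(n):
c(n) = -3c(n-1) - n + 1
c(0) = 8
First-order linear with linear forcing.
Homogeneous solution: c_h(n) = A·(-3)^n.
Try particular c_p(n) = pn + q. Substituting:
  pn + q = -3(p(n-1) + q) - n + 1.
Matching the n-coefficient: p = -3p - 1 ⇒ p = - \frac{1}{4}.
Matching constants: q = 3p - 3q + 1 ⇒ q = \frac{1}{16}.
General: c(n) = A·(-3)^n - \frac{n}{4} + \frac{1}{16}.
Apply c(0) = 8: A + \frac{1}{16} = 8 ⇒ A = \frac{127}{16}.
So c(n) = \frac{127 \left(-3\right)^{n}}{16} - \frac{n}{4} + \frac{1}{16}.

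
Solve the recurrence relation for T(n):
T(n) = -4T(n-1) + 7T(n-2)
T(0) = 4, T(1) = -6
Characteristic equation: x² + 4x - 7 = 0.
Discriminant Δ = (-4)² + 4·(7) = 44.
Roots r₁,₂ = (-4 ± √44)/2, so r₁ = -2 + \sqrt{11}, r₂ = - \sqrt{11} - 2.
General solution: T(n) = A·r₁^n + B·r₂^n.
From the initial conditions, A + B = 4 and r₁A + r₂B = -6.
Since r₁ - r₂ = √44: A = (-6 - (4)r₂)/√44 = \frac{\sqrt{11}}{11} + 2, and B = 4 - A = 2 - \frac{\sqrt{11}}{11}.
So T(n) = \left(\frac{\sqrt{11}}{11} + 2\right)\left(-2 + \sqrt{11}\right)^n + \left(2 - \frac{\sqrt{11}}{11}\right)\left(- \sqrt{11} - 2\right)^n.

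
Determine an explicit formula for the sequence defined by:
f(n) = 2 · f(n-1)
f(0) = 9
Pure geometric recurrence with ratio 2.
By induction f(n) = f(0) · (2)^n = 9 \cdot 2^{n}.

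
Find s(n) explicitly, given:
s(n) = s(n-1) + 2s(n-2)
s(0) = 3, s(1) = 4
Characteristic equation: x² - x - 2 = 0, which factors as (x - (2))(x - (-1)) = 0.
Roots r₁ = 2, r₂ = -1 (distinct).
General solution: s(n) = A·(2)^n + B·(-1)^n.
From s(0) = 3: A + B = 3.
From s(1) = 4: 2A - B = 4.
Solving: A = \frac{7}{3}, B = \frac{2}{3}.
So s(n) = \frac{2 \left(-1\right)^{n}}{3} + \frac{7 \cdot 2^{n}}{3}.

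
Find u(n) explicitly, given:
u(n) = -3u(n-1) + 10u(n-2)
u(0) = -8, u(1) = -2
Characteristic equation: x² + 3x - 10 = 0, which factors as (x - (-5))(x - (2)) = 0.
Roots r₁ = -5, r₂ = 2 (distinct).
General solution: u(n) = A·(-5)^n + B·(2)^n.
From u(0) = -8: A + B = -8.
From u(1) = -2: -5A + 2B = -2.
Solving: A = -2, B = -6.
So u(n) = - 2 \left(-5\right)^{n} - 6 \cdot 2^{n}.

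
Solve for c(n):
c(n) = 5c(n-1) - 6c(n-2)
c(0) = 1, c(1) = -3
Characteristic equation: x² - 5x + 6 = 0, which factors as (x - (2))(x - (3)) = 0.
Roots r₁ = 2, r₂ = 3 (distinct).
General solution: c(n) = A·(2)^n + B·(3)^n.
From c(0) = 1: A + B = 1.
From c(1) = -3: 2A + 3B = -3.
Solving: A = 6, B = -5.
So c(n) = 6 \cdot 2^{n} - 5 \cdot 3^{n}.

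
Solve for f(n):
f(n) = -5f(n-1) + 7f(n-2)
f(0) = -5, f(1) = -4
Characteristic equation: x² + 5x - 7 = 0.
Discriminant Δ = (-5)² + 4·(7) = 53.
Roots r₁,₂ = (-5 ± √53)/2, so r₁ = - \frac{5}{2} + \frac{\sqrt{53}}{2}, r₂ = - \frac{\sqrt{53}}{2} - \frac{5}{2}.
General solution: f(n) = A·r₁^n + B·r₂^n.
From the initial conditions, A + B = -5 and r₁A + r₂B = -4.
Since r₁ - r₂ = √53: A = (-4 - (-5)r₂)/√53 = - \frac{5}{2} - \frac{33 \sqrt{53}}{106}, and B = -5 - A = - \frac{5}{2} + \frac{33 \sqrt{53}}{106}.
So f(n) = \left(- \frac{5}{2} - \frac{33 \sqrt{53}}{106}\right)\left(- \frac{5}{2} + \frac{\sqrt{53}}{2}\right)^n + \left(- \frac{5}{2} + \frac{33 \sqrt{53}}{106}\right)\left(- \frac{\sqrt{53}}{2} - \frac{5}{2}\right)^n.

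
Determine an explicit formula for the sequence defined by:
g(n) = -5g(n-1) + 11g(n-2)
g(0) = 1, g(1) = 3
Characteristic equation: x² + 5x - 11 = 0.
Discriminant Δ = (-5)² + 4·(11) = 69.
Roots r₁,₂ = (-5 ± √69)/2, so r₁ = - \frac{5}{2} + \frac{\sqrt{69}}{2}, r₂ = - \frac{\sqrt{69}}{2} - \frac{5}{2}.
General solution: g(n) = A·r₁^n + B·r₂^n.
From the initial conditions, A + B = 1 and r₁A + r₂B = 3.
Since r₁ - r₂ = √69: A = (3 - (1)r₂)/√69 = \frac{1}{2} + \frac{11 \sqrt{69}}{138}, and B = 1 - A = \frac{1}{2} - \frac{11 \sqrt{69}}{138}.
So g(n) = \left(\frac{1}{2} + \frac{11 \sqrt{69}}{138}\right)\left(- \frac{5}{2} + \frac{\sqrt{69}}{2}\right)^n + \left(\frac{1}{2} - \frac{11 \sqrt{69}}{138}\right)\left(- \frac{\sqrt{69}}{2} - \frac{5}{2}\right)^n.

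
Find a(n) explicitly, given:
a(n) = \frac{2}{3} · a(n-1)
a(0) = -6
Pure geometric recurrence with ratio \frac{2}{3}.
By induction a(n) = a(0) · (\frac{2}{3})^n = - 6 \left(\frac{2}{3}\right)^{n}.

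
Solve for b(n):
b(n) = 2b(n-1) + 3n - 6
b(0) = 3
First-order linear with linear forcing.
Homogeneous solution: b_h(n) = A·(2)^n.
Try particular b_p(n) = pn + q. Substituting:
  pn + q = 2(p(n-1) + q) + 3n - 6.
Matching the n-coefficient: p = 2p + 3 ⇒ p = -3.
Matching constants: q = -2p + 2q - 6 ⇒ q = 0.
General: b(n) = A·(2)^n - 3 n + 0.
Apply b(0) = 3: A + 0 = 3 ⇒ A = 3.
So b(n) = 3 \cdot 2^{n} - 3 n.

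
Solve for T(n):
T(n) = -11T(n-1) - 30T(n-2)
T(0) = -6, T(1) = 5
Characteristic equation: x² + 11x + 30 = 0, which factors as (x - (-6))(x - (-5)) = 0.
Roots r₁ = -6, r₂ = -5 (distinct).
General solution: T(n) = A·(-6)^n + B·(-5)^n.
From T(0) = -6: A + B = -6.
From T(1) = 5: -6A - 5B = 5.
Solving: A = 25, B = -31.
So T(n) = - 31 \left(-5\right)^{n} + 25 \left(-6\right)^{n}.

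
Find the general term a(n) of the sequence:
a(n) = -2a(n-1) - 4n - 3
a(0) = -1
First-order linear with linear forcing.
Homogeneous solution: a_h(n) = A·(-2)^n.
Try particular a_p(n) = pn + q. Substituting:
  pn + q = -2(p(n-1) + q) - 4n - 3.
Matching the n-coefficient: p = -2p - 4 ⇒ p = - \frac{4}{3}.
Matching constants: q = 2p - 2q - 3 ⇒ q = - \frac{17}{9}.
General: a(n) = A·(-2)^n - \frac{4 n}{3} - \frac{17}{9}.
Apply a(0) = -1: A - \frac{17}{9} = -1 ⇒ A = \frac{8}{9}.
So a(n) = \frac{8 \left(-2\right)^{n}}{9} - \frac{4 n}{3} - \frac{17}{9}.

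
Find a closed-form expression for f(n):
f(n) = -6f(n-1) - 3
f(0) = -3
First-order linear non-homogeneous.
Homogeneous solution: f_h(n) = A·(-6)^n.
Try constant particular solution f_p = K: K = -6K - 3 ⇒ K = - \frac{3}{7}.
General: f(n) = A·(-6)^n - \frac{3}{7}.
Apply f(0) = -3: A - \frac{3}{7} = -3 ⇒ A = - \frac{18}{7}.
So f(n) = - \frac{18 \left(-6\right)^{n}}{7} - \frac{3}{7}.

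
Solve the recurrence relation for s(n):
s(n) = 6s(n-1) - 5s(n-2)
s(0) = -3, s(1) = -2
Characteristic equation: x² - 6x + 5 = 0, which factors as (x - (1))(x - (5)) = 0.
Roots r₁ = 1, r₂ = 5 (distinct).
General solution: s(n) = A·(1)^n + B·(5)^n.
From s(0) = -3: A + B = -3.
From s(1) = -2: A + 5B = -2.
Solving: A = - \frac{13}{4}, B = \frac{1}{4}.
So s(n) = \frac{5^{n}}{4} - \frac{13}{4}.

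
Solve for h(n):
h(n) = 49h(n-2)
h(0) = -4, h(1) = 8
Characteristic equation: x² - 49 = 0, which factors as (x - (-7))(x - (7)) = 0.
Roots r₁ = -7, r₂ = 7 (distinct).
General solution: h(n) = A·(-7)^n + B·(7)^n.
From h(0) = -4: A + B = -4.
From h(1) = 8: -7A + 7B = 8.
Solving: A = - \frac{18}{7}, B = - \frac{10}{7}.
So h(n) = - \frac{18 \left(-7\right)^{n}}{7} - \frac{10 \cdot 7^{n}}{7}.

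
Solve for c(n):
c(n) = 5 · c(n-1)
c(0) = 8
Pure geometric recurrence with ratio 5.
By induction c(n) = c(0) · (5)^n = 8 \cdot 5^{n}.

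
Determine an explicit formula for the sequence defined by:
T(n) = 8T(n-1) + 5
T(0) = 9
First-order linear non-homogeneous.
Homogeneous solution: T_h(n) = A·(8)^n.
Try constant particular solution T_p = K: K = 8K + 5 ⇒ K = - \frac{5}{7}.
General: T(n) = A·(8)^n - \frac{5}{7}.
Apply T(0) = 9: A - \frac{5}{7} = 9 ⇒ A = \frac{68}{7}.
So T(n) = \frac{68 \cdot 8^{n}}{7} - \frac{5}{7}.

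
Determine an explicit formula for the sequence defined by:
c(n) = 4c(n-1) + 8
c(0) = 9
First-order linear non-homogeneous.
Homogeneous solution: c_h(n) = A·(4)^n.
Try constant particular solution c_p = K: K = 4K + 8 ⇒ K = - \frac{8}{3}.
General: c(n) = A·(4)^n - \frac{8}{3}.
Apply c(0) = 9: A - \frac{8}{3} = 9 ⇒ A = \frac{35}{3}.
So c(n) = \frac{35 \cdot 4^{n}}{3} - \frac{8}{3}.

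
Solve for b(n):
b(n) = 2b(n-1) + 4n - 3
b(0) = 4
First-order linear with linear forcing.
Homogeneous solution: b_h(n) = A·(2)^n.
Try particular b_p(n) = pn + q. Substituting:
  pn + q = 2(p(n-1) + q) + 4n - 3.
Matching the n-coefficient: p = 2p + 4 ⇒ p = -4.
Matching constants: q = -2p + 2q - 3 ⇒ q = -5.
General: b(n) = A·(2)^n - 4 n - 5.
Apply b(0) = 4: A - 5 = 4 ⇒ A = 9.
So b(n) = 9 \cdot 2^{n} - 4 n - 5.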